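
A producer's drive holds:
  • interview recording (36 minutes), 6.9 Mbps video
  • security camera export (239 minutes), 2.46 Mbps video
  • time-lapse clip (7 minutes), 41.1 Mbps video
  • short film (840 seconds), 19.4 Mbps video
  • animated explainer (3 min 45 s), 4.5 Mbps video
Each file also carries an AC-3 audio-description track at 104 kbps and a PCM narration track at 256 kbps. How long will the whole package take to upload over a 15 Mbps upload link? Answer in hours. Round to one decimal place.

Audio total: 104 + 256 = 360 kbps = 0.360 Mbps.
interview recording: 7.260 Mbps × 2160 s = 15681.6 Mb
security camera export: 2.820 Mbps × 14340 s = 40438.8 Mb
time-lapse clip: 41.460 Mbps × 420 s = 17413.2 Mb
short film: 19.760 Mbps × 840 s = 16598.4 Mb
animated explainer: 4.860 Mbps × 225 s = 1093.5 Mb
Total: 91225.5 Mb = 11403.2 MB.
At 15 Mbps: 91225.5 / 15 = 6082 s ≈ 1.69 hours.

1.7 hours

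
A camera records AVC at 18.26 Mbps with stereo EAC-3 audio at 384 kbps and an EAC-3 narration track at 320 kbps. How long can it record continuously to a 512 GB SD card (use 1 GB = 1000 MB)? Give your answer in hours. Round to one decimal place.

60.0 hours

Audio total: 384 + 320 = 704 kbps = 0.704 Mbps.
Total bitrate: 18.26 + 0.704 = 18.964 Mbps.
Capacity: 512 GB = 4,096,000 Mb.
Recording time: 4,096,000 / 18.964 = 215,988 s ≈ 60.0 hours.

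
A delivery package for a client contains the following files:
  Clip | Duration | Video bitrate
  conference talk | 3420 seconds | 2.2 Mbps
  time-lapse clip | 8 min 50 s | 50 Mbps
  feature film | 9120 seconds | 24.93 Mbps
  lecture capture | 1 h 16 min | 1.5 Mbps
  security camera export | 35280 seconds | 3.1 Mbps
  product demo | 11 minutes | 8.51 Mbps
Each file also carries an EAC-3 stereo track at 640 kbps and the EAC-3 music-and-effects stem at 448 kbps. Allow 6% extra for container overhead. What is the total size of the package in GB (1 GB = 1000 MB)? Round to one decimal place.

Audio total: 640 + 448 = 1088 kbps = 1.088 Mbps.
conference talk: 3.288 Mbps × 3420 s × 1.06 = 11919.7 Mb
time-lapse clip: 51.088 Mbps × 530 s × 1.06 = 28701.2 Mb
feature film: 26.018 Mbps × 9120 s × 1.06 = 251521.2 Mb
lecture capture: 2.588 Mbps × 4560 s × 1.06 = 12509.4 Mb
security camera export: 4.188 Mbps × 35280 s × 1.06 = 156617.8 Mb
product demo: 9.598 Mbps × 660 s × 1.06 = 6714.8 Mb
Total: 467984.0 Mb = 58498.0 MB.
= 58.50 GB.

58.5 GB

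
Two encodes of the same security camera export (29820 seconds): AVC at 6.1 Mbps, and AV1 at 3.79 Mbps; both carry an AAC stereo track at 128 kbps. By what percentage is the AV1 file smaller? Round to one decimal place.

Audio: 128 kbps = 0.128 Mbps.
AVC: 6.228 Mbps × 29820 s = 185719.0 Mb = 23.215 GB.
AV1: 3.918 Mbps × 29820 s = 116834.8 Mb = 14.604 GB.
Reduction: (1 − 14.604/23.215) × 100 = 37.09%.

37.1%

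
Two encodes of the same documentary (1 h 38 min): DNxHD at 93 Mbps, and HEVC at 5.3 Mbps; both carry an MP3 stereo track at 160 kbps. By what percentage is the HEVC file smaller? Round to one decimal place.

1 h 38 min = 98 min = 5880 s
Audio: 160 kbps = 0.160 Mbps.
DNxHD: 93.160 Mbps × 5880 s = 547780.8 Mb = 68.473 GB.
HEVC: 5.460 Mbps × 5880 s = 32104.8 Mb = 4.013 GB.
Reduction: (1 − 4.013/68.473) × 100 = 94.14%.

94.1%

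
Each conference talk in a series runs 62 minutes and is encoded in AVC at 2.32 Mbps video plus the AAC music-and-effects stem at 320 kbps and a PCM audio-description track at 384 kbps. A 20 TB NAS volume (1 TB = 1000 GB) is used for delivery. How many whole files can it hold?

62 min = 3720 s
Audio total: 320 + 384 = 704 kbps = 0.704 Mbps.
Total bitrate: 3.024 Mbps.
Per item: 3.024 Mbps × 3720 s = 11,249 Mb = 1,406 MB.
Capacity: 20 TB = 160,000,000 Mb; 14223.13 items → 14223 complete.

14223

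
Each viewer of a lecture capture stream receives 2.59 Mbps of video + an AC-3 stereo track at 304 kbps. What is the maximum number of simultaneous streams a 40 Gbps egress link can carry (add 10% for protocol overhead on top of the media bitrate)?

Audio: 304 kbps = 0.304 Mbps.
Per-viewer media rate: 2.894 Mbps.
On the wire with 10% overhead: 3.183 Mbps.
40 Gbps = 40,000 Mbps; 40,000 / 3.183 = 12565.18 → 12565 viewers.

12565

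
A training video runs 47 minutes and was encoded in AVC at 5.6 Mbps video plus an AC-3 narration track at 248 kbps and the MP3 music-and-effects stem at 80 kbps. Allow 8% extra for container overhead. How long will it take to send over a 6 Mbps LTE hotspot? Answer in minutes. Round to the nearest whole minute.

50 minutes

47 min = 2820 s
Audio total: 248 + 80 = 328 kbps = 0.328 Mbps.
Total bitrate: 5.928 Mbps.
File: 5.928 Mbps × 2820 s = 16717.0 Mb.
With 8% container overhead: ×1.08. → 18054.3 Mb.
At 6 Mbps: 18054.3 / 6 = 3009.1 s ≈ 50.2 minutes.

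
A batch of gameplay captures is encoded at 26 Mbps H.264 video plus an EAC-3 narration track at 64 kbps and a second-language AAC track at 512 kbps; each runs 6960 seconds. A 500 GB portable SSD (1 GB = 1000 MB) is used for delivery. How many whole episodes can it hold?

Audio total: 64 + 512 = 576 kbps = 0.576 Mbps.
Total bitrate: 26.576 Mbps.
Per item: 26.576 Mbps × 6960 s = 184,969 Mb = 23,121 MB.
Capacity: 500 GB = 4,000,000 Mb; 21.63 items → 21 complete.

21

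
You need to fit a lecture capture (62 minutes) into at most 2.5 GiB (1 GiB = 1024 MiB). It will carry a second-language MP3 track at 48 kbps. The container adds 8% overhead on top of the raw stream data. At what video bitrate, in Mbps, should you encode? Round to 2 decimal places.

Budget: 2.5 GiB = 21474.8 Mb.
Stream payload after overhead: 21474.8 / 1.08 = 19884.1 Mb.
62 min = 3720 s
Total bitrate budget: 19884.1 Mb / 3720 s = 5.345 Mbps.
Audio: 48 kbps = 0.048 Mbps.
Video: 5.345 − 0.048 = 5.297 Mbps.

5.30 Mbps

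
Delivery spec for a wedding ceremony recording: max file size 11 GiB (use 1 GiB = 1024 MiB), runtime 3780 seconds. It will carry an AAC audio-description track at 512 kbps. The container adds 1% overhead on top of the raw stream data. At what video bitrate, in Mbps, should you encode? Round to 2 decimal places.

Budget: 11 GiB = 94489.3 Mb.
Stream payload after overhead: 94489.3 / 1.01 = 93553.7 Mb.
Total bitrate budget: 93553.7 Mb / 3780 s = 24.750 Mbps.
Audio: 512 kbps = 0.512 Mbps.
Video: 24.750 − 0.512 = 24.238 Mbps.

24.24 Mbps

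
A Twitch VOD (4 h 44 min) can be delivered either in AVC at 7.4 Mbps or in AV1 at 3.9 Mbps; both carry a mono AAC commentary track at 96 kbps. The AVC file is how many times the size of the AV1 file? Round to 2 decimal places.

4 h 44 min = 284 min = 17040 s
Audio: 96 kbps = 0.096 Mbps.
AVC: 7.496 Mbps × 17040 s = 127731.8 Mb = 15.966 GB.
AV1: 3.996 Mbps × 17040 s = 68091.8 Mb = 8.511 GB.
Ratio: 15.966 / 8.511 = 1.876.

1.88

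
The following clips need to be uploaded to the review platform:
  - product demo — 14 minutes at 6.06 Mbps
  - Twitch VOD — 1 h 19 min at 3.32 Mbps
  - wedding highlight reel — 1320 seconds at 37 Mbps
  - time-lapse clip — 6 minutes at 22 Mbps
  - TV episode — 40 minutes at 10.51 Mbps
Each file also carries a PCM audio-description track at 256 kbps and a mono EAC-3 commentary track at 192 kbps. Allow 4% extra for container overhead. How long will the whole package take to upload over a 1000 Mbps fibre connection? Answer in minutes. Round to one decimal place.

Audio total: 256 + 192 = 448 kbps = 0.448 Mbps.
product demo: 6.508 Mbps × 840 s × 1.04 = 5685.4 Mb
Twitch VOD: 3.768 Mbps × 4740 s × 1.04 = 18574.7 Mb
wedding highlight reel: 37.448 Mbps × 1320 s × 1.04 = 51408.6 Mb
time-lapse clip: 22.448 Mbps × 360 s × 1.04 = 8404.5 Mb
TV episode: 10.958 Mbps × 2400 s × 1.04 = 27351.2 Mb
Total: 111424.4 Mb = 13928.1 MB.
At 1000 Mbps: 111424.4 / 1000 = 111 s ≈ 1.86 minutes.

1.9 minutes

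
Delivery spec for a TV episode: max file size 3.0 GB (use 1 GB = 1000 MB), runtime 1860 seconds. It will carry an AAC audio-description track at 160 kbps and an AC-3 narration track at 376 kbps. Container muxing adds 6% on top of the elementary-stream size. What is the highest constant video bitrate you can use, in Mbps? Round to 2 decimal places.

11.64 Mbps

Budget: 3.0 GB = 24000.0 Mb.
Stream payload after overhead: 24000.0 / 1.06 = 22641.5 Mb.
Total bitrate budget: 22641.5 Mb / 1860 s = 12.173 Mbps.
Audio total: 160 + 376 = 536 kbps = 0.536 Mbps.
Video: 12.173 − 0.536 = 11.637 Mbps.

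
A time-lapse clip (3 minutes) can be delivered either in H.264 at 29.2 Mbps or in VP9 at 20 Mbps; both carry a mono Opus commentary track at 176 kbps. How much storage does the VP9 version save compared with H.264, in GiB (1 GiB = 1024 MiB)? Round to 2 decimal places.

0.19 GiB

3 min = 180 s
Audio: 176 kbps = 0.176 Mbps.
H.264: 29.376 Mbps × 180 s = 5287.7 Mb = 0.616 GiB.
VP9: 20.176 Mbps × 180 s = 3631.7 Mb = 0.423 GiB.
Saving: 0.616 − 0.423 = 0.193 GiB.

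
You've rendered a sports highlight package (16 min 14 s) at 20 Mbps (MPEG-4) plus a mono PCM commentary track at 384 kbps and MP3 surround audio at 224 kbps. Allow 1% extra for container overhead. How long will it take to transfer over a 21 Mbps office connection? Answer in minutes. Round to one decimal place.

16.1 minutes

16 min 14 s = 974 s
Audio total: 384 + 224 = 608 kbps = 0.608 Mbps.
Total bitrate: 20.608 Mbps.
File: 20.608 Mbps × 974 s = 20072.2 Mb.
With 1% container overhead: ×1.01. → 20272.9 Mb.
At 21 Mbps: 20272.9 / 21 = 965.4 s ≈ 16.1 minutes.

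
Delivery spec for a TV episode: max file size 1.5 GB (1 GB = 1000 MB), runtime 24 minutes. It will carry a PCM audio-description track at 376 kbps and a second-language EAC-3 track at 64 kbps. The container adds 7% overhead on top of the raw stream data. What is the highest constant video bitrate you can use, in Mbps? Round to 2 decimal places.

Budget: 1.5 GB = 12000.0 Mb.
Stream payload after overhead: 12000.0 / 1.07 = 11215.0 Mb.
24 min = 1440 s
Total bitrate budget: 11215.0 Mb / 1440 s = 7.788 Mbps.
Audio total: 376 + 64 = 440 kbps = 0.440 Mbps.
Video: 7.788 − 0.440 = 7.348 Mbps.

7.35 Mbps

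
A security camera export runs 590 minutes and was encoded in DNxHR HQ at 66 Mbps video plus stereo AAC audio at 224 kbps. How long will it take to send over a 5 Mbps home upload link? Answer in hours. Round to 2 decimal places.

590 min = 35400 s
Audio: 224 kbps = 0.224 Mbps.
Total bitrate: 66.224 Mbps.
File: 66.224 Mbps × 35400 s = 2344329.6 Mb.
At 5 Mbps: 2344329.6 / 5 = 468865.9 s ≈ 130 hours.

130.24 hours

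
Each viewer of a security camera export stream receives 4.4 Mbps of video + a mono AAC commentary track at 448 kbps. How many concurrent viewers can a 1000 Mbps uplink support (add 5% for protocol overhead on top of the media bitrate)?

196

Audio: 448 kbps = 0.448 Mbps.
Per-viewer media rate: 4.848 Mbps.
On the wire with 5% overhead: 5.090 Mbps.
1000 Mbps = 1,000 Mbps; 1,000 / 5.090 = 196.45 → 196 viewers.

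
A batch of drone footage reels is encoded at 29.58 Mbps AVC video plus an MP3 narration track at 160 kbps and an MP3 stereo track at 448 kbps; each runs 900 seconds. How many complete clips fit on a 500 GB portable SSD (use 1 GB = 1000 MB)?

Audio total: 160 + 448 = 608 kbps = 0.608 Mbps.
Total bitrate: 30.188 Mbps.
Per item: 30.188 Mbps × 900 s = 27,169 Mb = 3,396 MB.
Capacity: 500 GB = 4,000,000 Mb; 147.23 items → 147 complete.

147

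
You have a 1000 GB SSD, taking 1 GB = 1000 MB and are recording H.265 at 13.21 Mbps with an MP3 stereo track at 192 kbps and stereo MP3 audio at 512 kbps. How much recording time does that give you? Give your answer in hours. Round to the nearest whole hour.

Audio total: 192 + 512 = 704 kbps = 0.704 Mbps.
Total bitrate: 13.21 + 0.704 = 13.914 Mbps.
Capacity: 1000 GB = 8,000,000 Mb.
Recording time: 8,000,000 / 13.914 = 574,960 s ≈ 160 hours.

160 hours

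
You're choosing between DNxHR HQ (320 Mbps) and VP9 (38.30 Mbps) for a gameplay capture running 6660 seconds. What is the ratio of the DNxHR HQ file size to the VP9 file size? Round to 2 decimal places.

DNxHR HQ: 320.000 Mbps × 6660 s = 2131200.0 Mb = 266.400 GB.
VP9: 38.300 Mbps × 6660 s = 255078.0 Mb = 31.885 GB.
Ratio: 266.400 / 31.885 = 8.355.

8.36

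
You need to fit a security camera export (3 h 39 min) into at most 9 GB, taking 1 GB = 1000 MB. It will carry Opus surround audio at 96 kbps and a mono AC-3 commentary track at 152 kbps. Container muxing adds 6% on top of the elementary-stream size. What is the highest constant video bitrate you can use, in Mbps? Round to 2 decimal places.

4.92 Mbps

Budget: 9 GB = 72000.0 Mb.
Stream payload after overhead: 72000.0 / 1.06 = 67924.5 Mb.
3 h 39 min = 219 min = 13140 s
Total bitrate budget: 67924.5 Mb / 13140 s = 5.169 Mbps.
Audio total: 96 + 152 = 248 kbps = 0.248 Mbps.
Video: 5.169 − 0.248 = 4.921 Mbps.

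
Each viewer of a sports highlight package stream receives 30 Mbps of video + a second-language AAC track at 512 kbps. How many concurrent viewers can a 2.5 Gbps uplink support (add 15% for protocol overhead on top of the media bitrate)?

Audio: 512 kbps = 0.512 Mbps.
Per-viewer media rate: 30.512 Mbps.
On the wire with 15% overhead: 35.089 Mbps.
2.5 Gbps = 2,500 Mbps; 2,500 / 35.089 = 71.25 → 71 viewers.

71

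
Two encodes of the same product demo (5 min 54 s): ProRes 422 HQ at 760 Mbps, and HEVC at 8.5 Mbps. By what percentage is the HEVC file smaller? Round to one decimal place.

98.9%

5 min 54 s = 354 s
ProRes 422 HQ: 760.000 Mbps × 354 s = 269040.0 Mb = 33.630 GB.
HEVC: 8.500 Mbps × 354 s = 3009.0 Mb = 0.376 GB.
Reduction: (1 − 0.376/33.630) × 100 = 98.88%.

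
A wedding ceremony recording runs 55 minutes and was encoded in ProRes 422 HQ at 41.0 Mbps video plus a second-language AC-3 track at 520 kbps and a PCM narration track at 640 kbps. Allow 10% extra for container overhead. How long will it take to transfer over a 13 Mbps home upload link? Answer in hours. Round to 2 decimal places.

55 min = 3300 s
Audio total: 520 + 640 = 1160 kbps = 1.160 Mbps.
Total bitrate: 42.160 Mbps.
File: 42.160 Mbps × 3300 s = 139128.0 Mb.
With 10% container overhead: ×1.10. → 153040.8 Mb.
At 13 Mbps: 153040.8 / 13 = 11772.4 s ≈ 3.27 hours.

3.27 hours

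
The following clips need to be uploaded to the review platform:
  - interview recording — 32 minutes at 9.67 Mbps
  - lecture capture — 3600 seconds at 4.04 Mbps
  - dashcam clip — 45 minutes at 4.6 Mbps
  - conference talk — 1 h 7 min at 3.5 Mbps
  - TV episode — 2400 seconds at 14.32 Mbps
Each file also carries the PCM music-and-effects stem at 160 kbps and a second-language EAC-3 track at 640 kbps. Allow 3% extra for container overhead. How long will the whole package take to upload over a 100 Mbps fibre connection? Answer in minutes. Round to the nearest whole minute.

Audio total: 160 + 640 = 800 kbps = 0.800 Mbps.
interview recording: 10.470 Mbps × 1920 s × 1.03 = 20705.5 Mb
lecture capture: 4.840 Mbps × 3600 s × 1.03 = 17946.7 Mb
dashcam clip: 5.400 Mbps × 2700 s × 1.03 = 15017.4 Mb
conference talk: 4.300 Mbps × 4020 s × 1.03 = 17804.6 Mb
TV episode: 15.120 Mbps × 2400 s × 1.03 = 37376.6 Mb
Total: 108850.8 Mb = 13606.4 MB.
At 100 Mbps: 108850.8 / 100 = 1089 s ≈ 18.1 minutes.

18 minutes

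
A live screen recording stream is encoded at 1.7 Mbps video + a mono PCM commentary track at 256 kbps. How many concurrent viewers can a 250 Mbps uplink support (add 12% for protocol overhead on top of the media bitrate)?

114

Audio: 256 kbps = 0.256 Mbps.
Per-viewer media rate: 1.956 Mbps.
On the wire with 12% overhead: 2.191 Mbps.
250 Mbps = 250.0 Mbps; 250.0 / 2.191 = 114.12 → 114 viewers.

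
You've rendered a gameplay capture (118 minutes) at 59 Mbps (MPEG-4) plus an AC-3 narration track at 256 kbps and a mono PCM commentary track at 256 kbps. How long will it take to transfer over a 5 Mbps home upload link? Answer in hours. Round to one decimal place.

23.4 hours

118 min = 7080 s
Audio total: 256 + 256 = 512 kbps = 0.512 Mbps.
Total bitrate: 59.512 Mbps.
File: 59.512 Mbps × 7080 s = 421345.0 Mb.
At 5 Mbps: 421345.0 / 5 = 84269.0 s ≈ 23.4 hours.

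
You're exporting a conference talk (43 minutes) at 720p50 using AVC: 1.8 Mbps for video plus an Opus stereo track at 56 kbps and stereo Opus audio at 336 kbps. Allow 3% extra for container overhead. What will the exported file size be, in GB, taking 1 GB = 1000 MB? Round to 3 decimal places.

0.728 GB

43 min = 2580 s
Audio total: 56 + 336 = 392 kbps = 0.392 Mbps.
Total bitrate: 1.8 + 0.392 = 2.192 Mbps.
Stream data: 2.192 Mbps × 2580 s = 5655.4 Mb.
With 3% container overhead: ×1.03.
5,825 Mb ÷ 8 = 728.1 MB → 0.7281 GB.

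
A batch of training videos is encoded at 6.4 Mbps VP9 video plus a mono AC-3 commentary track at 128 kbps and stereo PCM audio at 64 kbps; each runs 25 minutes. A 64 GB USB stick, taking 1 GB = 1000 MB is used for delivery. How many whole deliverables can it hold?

51

25 min = 1500 s
Audio total: 128 + 64 = 192 kbps = 0.192 Mbps.
Total bitrate: 6.592 Mbps.
Per item: 6.592 Mbps × 1500 s = 9,888 Mb = 1,236 MB.
Capacity: 64 GB = 512,000 Mb; 51.78 items → 51 complete.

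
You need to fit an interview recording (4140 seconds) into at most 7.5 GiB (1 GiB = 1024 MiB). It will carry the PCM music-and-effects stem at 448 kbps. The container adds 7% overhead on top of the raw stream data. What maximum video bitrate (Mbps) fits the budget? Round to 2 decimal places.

Budget: 7.5 GiB = 64424.5 Mb.
Stream payload after overhead: 64424.5 / 1.07 = 60209.8 Mb.
Total bitrate budget: 60209.8 Mb / 4140 s = 14.543 Mbps.
Audio: 448 kbps = 0.448 Mbps.
Video: 14.543 − 0.448 = 14.095 Mbps.

14.10 Mbps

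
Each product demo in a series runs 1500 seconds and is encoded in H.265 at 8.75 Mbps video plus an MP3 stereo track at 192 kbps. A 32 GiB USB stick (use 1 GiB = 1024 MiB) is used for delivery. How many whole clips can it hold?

Audio: 192 kbps = 0.192 Mbps.
Total bitrate: 8.942 Mbps.
Per item: 8.942 Mbps × 1500 s = 13,413 Mb = 1,677 MB.
Capacity: 32 GiB = 274,878 Mb; 20.49 items → 20 complete.

20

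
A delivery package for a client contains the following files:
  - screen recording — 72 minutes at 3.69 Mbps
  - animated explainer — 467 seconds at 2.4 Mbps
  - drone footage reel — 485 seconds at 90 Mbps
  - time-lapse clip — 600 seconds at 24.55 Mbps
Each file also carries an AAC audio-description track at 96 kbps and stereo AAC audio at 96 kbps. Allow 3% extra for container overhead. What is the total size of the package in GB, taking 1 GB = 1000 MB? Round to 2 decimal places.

Audio total: 96 + 96 = 192 kbps = 0.192 Mbps.
screen recording: 3.882 Mbps × 4320 s × 1.03 = 17273.3 Mb
animated explainer: 2.592 Mbps × 467 s × 1.03 = 1246.8 Mb
drone footage reel: 90.192 Mbps × 485 s × 1.03 = 45055.4 Mb
time-lapse clip: 24.742 Mbps × 600 s × 1.03 = 15290.6 Mb
Total: 78866.1 Mb = 9858.3 MB.
= 9.858 GB.

9.86 GB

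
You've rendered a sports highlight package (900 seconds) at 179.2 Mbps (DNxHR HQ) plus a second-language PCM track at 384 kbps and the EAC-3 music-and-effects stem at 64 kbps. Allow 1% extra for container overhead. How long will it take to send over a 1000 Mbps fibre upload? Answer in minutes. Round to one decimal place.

Audio total: 384 + 64 = 448 kbps = 0.448 Mbps.
Total bitrate: 179.648 Mbps.
File: 179.648 Mbps × 900 s = 161683.2 Mb.
With 1% container overhead: ×1.01. → 163300.0 Mb.
At 1000 Mbps: 163300.0 / 1000 = 163.3 s ≈ 2.72 minutes.

2.7 minutes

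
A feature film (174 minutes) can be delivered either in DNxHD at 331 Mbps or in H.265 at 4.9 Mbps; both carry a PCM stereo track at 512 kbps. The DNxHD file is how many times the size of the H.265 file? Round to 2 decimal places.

174 min = 10440 s
Audio: 512 kbps = 0.512 Mbps.
DNxHD: 331.512 Mbps × 10440 s = 3460985.3 Mb = 402.912 GiB.
H.265: 5.412 Mbps × 10440 s = 56501.3 Mb = 6.578 GiB.
Ratio: 402.912 / 6.578 = 61.255.

61.25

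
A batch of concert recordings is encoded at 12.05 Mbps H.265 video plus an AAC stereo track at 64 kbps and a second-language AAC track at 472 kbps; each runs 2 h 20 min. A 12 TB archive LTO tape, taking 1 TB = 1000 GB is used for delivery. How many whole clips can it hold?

908

2 h 20 min = 140 min = 8400 s
Audio total: 64 + 472 = 536 kbps = 0.536 Mbps.
Total bitrate: 12.586 Mbps.
Per item: 12.586 Mbps × 8400 s = 105,722 Mb = 13,215 MB.
Capacity: 12 TB = 96,000,000 Mb; 908.04 items → 908 complete.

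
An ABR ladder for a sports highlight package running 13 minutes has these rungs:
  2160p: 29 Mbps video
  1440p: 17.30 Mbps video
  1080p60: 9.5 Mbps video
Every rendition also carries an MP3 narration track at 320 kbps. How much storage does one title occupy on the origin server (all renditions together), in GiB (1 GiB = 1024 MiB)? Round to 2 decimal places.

5.15 GiB

13 min = 780 s
Audio: 320 kbps = 0.320 Mbps.
Sum of rendition bitrates: (29+0.320) + (17.30+0.320) + (9.5+0.320) = 56.760 Mbps.
× 780 s = 44,273 Mb = 5,534 MB = 5.154 GiB.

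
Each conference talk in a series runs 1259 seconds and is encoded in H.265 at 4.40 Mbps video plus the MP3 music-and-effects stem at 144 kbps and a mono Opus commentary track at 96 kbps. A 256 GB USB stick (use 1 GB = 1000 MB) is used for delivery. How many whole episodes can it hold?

Audio total: 144 + 96 = 240 kbps = 0.240 Mbps.
Total bitrate: 4.640 Mbps.
Per item: 4.640 Mbps × 1259 s = 5,842 Mb = 730.2 MB.
Capacity: 256 GB = 2,048,000 Mb; 350.58 items → 350 complete.

350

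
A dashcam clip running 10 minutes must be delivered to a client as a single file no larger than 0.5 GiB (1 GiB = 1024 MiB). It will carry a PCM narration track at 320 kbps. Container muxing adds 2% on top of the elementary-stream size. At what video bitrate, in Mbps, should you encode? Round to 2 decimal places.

Budget: 0.5 GiB = 4295.0 Mb.
Stream payload after overhead: 4295.0 / 1.02 = 4210.8 Mb.
10 min = 600 s
Total bitrate budget: 4210.8 Mb / 600 s = 7.018 Mbps.
Audio: 320 kbps = 0.320 Mbps.
Video: 7.018 − 0.320 = 6.698 Mbps.

6.70 Mbps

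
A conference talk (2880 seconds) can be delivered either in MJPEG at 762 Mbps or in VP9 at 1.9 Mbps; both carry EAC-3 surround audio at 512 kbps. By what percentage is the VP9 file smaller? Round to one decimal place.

99.7%

Audio: 512 kbps = 0.512 Mbps.
MJPEG: 762.512 Mbps × 2880 s = 2196034.6 Mb = 274.504 GB.
VP9: 2.412 Mbps × 2880 s = 6946.6 Mb = 0.868 GB.
Reduction: (1 − 0.868/274.504) × 100 = 99.68%.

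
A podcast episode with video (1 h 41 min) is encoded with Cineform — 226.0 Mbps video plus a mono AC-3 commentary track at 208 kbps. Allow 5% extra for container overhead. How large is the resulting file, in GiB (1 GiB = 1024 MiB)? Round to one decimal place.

167.6 GiB

1 h 41 min = 101 min = 6060 s
Audio: 208 kbps = 0.208 Mbps.
Total bitrate: 226.0 + 0.208 = 226.208 Mbps.
Stream data: 226.208 Mbps × 6060 s = 1370820.5 Mb.
With 5% container overhead: ×1.05.
1,439,362 Mb = 179,920,188,000 bytes ÷ 1,073,741,824 = 167.6 GiB.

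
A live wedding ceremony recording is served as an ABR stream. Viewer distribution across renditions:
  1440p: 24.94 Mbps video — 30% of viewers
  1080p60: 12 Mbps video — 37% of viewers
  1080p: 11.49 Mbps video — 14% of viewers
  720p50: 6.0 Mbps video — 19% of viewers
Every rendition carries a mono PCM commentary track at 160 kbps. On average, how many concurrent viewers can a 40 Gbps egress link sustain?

2697

Audio: 160 kbps = 0.160 Mbps.
Average per-viewer bitrate: 0.30×25.100 + 0.37×12.160 + 0.14×11.650 + 0.19×6.160 = 14.831 Mbps.
40 Gbps = 40,000 Mbps; 40,000 / 14.831 = 2697.13 → 2697.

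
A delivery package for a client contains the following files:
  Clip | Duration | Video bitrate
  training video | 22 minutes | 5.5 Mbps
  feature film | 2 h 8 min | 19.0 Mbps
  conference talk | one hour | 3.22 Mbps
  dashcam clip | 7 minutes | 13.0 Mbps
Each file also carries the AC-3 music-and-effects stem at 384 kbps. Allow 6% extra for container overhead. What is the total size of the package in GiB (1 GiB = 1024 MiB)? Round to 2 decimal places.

21.62 GiB

Audio: 384 kbps = 0.384 Mbps.
training video: 5.884 Mbps × 1320 s × 1.06 = 8232.9 Mb
feature film: 19.384 Mbps × 7680 s × 1.06 = 157801.3 Mb
conference talk: 3.604 Mbps × 3600 s × 1.06 = 13752.9 Mb
dashcam clip: 13.384 Mbps × 420 s × 1.06 = 5958.6 Mb
Total: 185745.6 Mb = 23218.2 MB.
= 21.62 GiB.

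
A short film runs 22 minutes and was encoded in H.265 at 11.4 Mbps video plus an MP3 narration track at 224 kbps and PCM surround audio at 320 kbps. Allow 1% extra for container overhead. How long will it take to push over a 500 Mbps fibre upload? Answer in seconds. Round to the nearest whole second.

22 min = 1320 s
Audio total: 224 + 320 = 544 kbps = 0.544 Mbps.
Total bitrate: 11.944 Mbps.
File: 11.944 Mbps × 1320 s = 15766.1 Mb.
With 1% container overhead: ×1.01. → 15923.7 Mb.
At 500 Mbps: 15923.7 / 500 = 31.8 s ≈ 31.8 seconds.

32 seconds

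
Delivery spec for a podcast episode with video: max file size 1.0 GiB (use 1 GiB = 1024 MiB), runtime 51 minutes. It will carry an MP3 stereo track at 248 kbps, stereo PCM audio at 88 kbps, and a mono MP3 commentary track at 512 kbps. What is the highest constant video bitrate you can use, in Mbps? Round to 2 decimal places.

1.96 Mbps

Budget: 1.0 GiB = 8589.9 Mb.
51 min = 3060 s
Total bitrate budget: 8589.9 Mb / 3060 s = 2.807 Mbps.
Audio total: 248 + 88 + 512 = 848 kbps = 0.848 Mbps.
Video: 2.807 − 0.848 = 1.959 Mbps.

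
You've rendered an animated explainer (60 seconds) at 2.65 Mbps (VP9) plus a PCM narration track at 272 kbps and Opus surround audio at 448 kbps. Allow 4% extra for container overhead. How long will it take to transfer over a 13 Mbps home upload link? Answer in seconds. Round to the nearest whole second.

16 seconds

Audio total: 272 + 448 = 720 kbps = 0.720 Mbps.
Total bitrate: 3.370 Mbps.
File: 3.370 Mbps × 60 s = 202.2 Mb.
With 4% container overhead: ×1.04. → 210.3 Mb.
At 13 Mbps: 210.3 / 13 = 16.2 s ≈ 16.2 seconds.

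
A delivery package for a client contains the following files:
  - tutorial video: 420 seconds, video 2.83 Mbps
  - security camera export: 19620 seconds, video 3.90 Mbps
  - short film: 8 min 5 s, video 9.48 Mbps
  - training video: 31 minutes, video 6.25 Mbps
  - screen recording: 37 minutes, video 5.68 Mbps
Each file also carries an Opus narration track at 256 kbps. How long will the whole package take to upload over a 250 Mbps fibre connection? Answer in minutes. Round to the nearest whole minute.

8 minutes

Audio: 256 kbps = 0.256 Mbps.
tutorial video: 3.086 Mbps × 420 s = 1296.1 Mb
security camera export: 4.156 Mbps × 19620 s = 81540.7 Mb
short film: 9.736 Mbps × 485 s = 4722.0 Mb
training video: 6.506 Mbps × 1860 s = 12101.2 Mb
screen recording: 5.936 Mbps × 2220 s = 13177.9 Mb
Total: 112837.9 Mb = 14104.7 MB.
At 250 Mbps: 112837.9 / 250 = 451 s ≈ 7.52 minutes.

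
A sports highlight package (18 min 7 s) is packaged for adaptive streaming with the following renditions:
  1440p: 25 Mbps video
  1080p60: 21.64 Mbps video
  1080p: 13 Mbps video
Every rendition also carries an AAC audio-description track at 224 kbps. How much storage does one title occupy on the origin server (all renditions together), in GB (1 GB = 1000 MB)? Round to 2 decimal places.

8.19 GB

18 min 7 s = 1087 s
Audio: 224 kbps = 0.224 Mbps.
Sum of rendition bitrates: (25+0.224) + (21.64+0.224) + (13+0.224) = 60.312 Mbps.
× 1087 s = 65,559 Mb = 8,195 MB = 8.195 GB.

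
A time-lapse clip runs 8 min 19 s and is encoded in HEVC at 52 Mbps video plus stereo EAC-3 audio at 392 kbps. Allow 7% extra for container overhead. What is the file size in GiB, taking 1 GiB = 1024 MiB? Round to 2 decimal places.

8 min 19 s = 499 s
Audio: 392 kbps = 0.392 Mbps.
Total bitrate: 52 + 0.392 = 52.392 Mbps.
Stream data: 52.392 Mbps × 499 s = 26143.6 Mb.
With 7% container overhead: ×1.07.
27,974 Mb = 3,496,707,570 bytes ÷ 1,073,741,824 = 3.257 GiB.

3.26 GiB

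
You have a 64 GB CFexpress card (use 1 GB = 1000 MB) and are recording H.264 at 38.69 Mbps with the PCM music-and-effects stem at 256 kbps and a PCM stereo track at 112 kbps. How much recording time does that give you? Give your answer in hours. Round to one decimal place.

Audio total: 256 + 112 = 368 kbps = 0.368 Mbps.
Total bitrate: 38.69 + 0.368 = 39.058 Mbps.
Capacity: 64 GB = 512,000 Mb.
Recording time: 512,000 / 39.058 = 13,109 s ≈ 3.64 hours.

3.6 hours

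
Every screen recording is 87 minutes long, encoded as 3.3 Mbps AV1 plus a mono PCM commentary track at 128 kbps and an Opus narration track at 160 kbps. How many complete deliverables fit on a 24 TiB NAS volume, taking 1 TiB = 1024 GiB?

87 min = 5220 s
Audio total: 128 + 160 = 288 kbps = 0.288 Mbps.
Total bitrate: 3.588 Mbps.
Per item: 3.588 Mbps × 5220 s = 18,729 Mb = 2,341 MB.
Capacity: 24 TiB = 211,106,233 Mb; 11271.41 items → 11271 complete.

11271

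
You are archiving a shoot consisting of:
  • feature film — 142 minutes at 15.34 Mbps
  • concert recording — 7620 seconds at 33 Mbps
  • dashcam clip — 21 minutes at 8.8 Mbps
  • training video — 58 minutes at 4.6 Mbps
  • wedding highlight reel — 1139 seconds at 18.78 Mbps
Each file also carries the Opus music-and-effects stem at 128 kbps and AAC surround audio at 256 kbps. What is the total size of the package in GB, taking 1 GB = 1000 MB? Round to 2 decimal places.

54.89 GB

Audio total: 128 + 256 = 384 kbps = 0.384 Mbps.
feature film: 15.724 Mbps × 8520 s = 133968.5 Mb
concert recording: 33.384 Mbps × 7620 s = 254386.1 Mb
dashcam clip: 9.184 Mbps × 1260 s = 11571.8 Mb
training video: 4.984 Mbps × 3480 s = 17344.3 Mb
wedding highlight reel: 19.164 Mbps × 1139 s = 21827.8 Mb
Total: 439098.5 Mb = 54887.3 MB.
= 54.89 GB.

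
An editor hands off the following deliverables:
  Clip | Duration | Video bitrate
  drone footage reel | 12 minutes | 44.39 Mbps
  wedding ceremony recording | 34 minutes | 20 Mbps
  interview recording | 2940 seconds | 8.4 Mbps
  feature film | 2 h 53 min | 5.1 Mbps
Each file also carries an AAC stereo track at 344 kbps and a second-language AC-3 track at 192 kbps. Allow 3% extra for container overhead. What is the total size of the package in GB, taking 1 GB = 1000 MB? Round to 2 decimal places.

20.47 GB

Audio total: 344 + 192 = 536 kbps = 0.536 Mbps.
drone footage reel: 44.926 Mbps × 720 s × 1.03 = 33317.1 Mb
wedding ceremony recording: 20.536 Mbps × 2040 s × 1.03 = 43150.2 Mb
interview recording: 8.936 Mbps × 2940 s × 1.03 = 27060.0 Mb
feature film: 5.636 Mbps × 10380 s × 1.03 = 60256.7 Mb
Total: 163784.1 Mb = 20473.0 MB.
= 20.47 GB.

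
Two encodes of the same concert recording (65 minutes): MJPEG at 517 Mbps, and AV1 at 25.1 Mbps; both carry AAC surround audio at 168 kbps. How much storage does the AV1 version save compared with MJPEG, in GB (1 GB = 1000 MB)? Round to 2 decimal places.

65 min = 3900 s
Audio: 168 kbps = 0.168 Mbps.
MJPEG: 517.168 Mbps × 3900 s = 2016955.2 Mb = 252.119 GB.
AV1: 25.268 Mbps × 3900 s = 98545.2 Mb = 12.318 GB.
Saving: 252.119 − 12.318 = 239.801 GB.

239.80 GB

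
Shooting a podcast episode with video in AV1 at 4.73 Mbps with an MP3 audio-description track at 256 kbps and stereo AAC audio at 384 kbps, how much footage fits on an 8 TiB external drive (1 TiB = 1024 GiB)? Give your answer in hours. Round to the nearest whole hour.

3640 hours

Audio total: 256 + 384 = 640 kbps = 0.640 Mbps.
Total bitrate: 4.73 + 0.640 = 5.370 Mbps.
Capacity: 8 TiB = 70,368,744 Mb.
Recording time: 70,368,744 / 5.370 = 13,104,049 s ≈ 3,640 hours.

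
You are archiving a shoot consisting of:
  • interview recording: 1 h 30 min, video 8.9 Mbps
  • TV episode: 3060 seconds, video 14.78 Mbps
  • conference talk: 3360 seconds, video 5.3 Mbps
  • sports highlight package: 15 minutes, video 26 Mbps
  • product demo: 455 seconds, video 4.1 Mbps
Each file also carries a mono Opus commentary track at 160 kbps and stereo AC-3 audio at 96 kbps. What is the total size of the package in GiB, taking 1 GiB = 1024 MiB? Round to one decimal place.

Audio total: 160 + 96 = 256 kbps = 0.256 Mbps.
interview recording: 9.156 Mbps × 5400 s = 49442.4 Mb
TV episode: 15.036 Mbps × 3060 s = 46010.2 Mb
conference talk: 5.556 Mbps × 3360 s = 18668.2 Mb
sports highlight package: 26.256 Mbps × 900 s = 23630.4 Mb
product demo: 4.356 Mbps × 455 s = 1982.0 Mb
Total: 139733.1 Mb = 17466.6 MB.
= 16.27 GiB.

16.3 GiB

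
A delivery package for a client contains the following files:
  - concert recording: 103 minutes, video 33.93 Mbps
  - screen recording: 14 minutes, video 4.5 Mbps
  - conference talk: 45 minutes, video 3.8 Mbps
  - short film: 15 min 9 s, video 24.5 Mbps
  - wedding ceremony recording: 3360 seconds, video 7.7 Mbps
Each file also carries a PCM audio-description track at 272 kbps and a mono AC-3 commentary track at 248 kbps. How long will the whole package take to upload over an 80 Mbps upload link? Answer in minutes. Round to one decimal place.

Audio total: 272 + 248 = 520 kbps = 0.520 Mbps.
concert recording: 34.450 Mbps × 6180 s = 212901.0 Mb
screen recording: 5.020 Mbps × 840 s = 4216.8 Mb
conference talk: 4.320 Mbps × 2700 s = 11664.0 Mb
short film: 25.020 Mbps × 909 s = 22743.2 Mb
wedding ceremony recording: 8.220 Mbps × 3360 s = 27619.2 Mb
Total: 279144.2 Mb = 34893.0 MB.
At 80 Mbps: 279144.2 / 80 = 3489 s ≈ 58.2 minutes.

58.2 minutes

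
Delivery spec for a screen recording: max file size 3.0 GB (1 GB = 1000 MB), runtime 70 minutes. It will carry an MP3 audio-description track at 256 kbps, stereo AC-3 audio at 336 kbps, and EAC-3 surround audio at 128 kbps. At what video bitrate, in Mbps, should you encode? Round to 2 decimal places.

4.99 Mbps

Budget: 3.0 GB = 24000.0 Mb.
70 min = 4200 s
Total bitrate budget: 24000.0 Mb / 4200 s = 5.714 Mbps.
Audio total: 256 + 336 + 128 = 720 kbps = 0.720 Mbps.
Video: 5.714 − 0.720 = 4.994 Mbps.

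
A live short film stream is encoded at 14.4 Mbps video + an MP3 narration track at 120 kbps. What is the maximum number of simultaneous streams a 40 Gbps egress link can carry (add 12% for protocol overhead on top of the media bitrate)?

2459

Audio: 120 kbps = 0.120 Mbps.
Per-viewer media rate: 14.520 Mbps.
On the wire with 12% overhead: 16.262 Mbps.
40 Gbps = 40,000 Mbps; 40,000 / 16.262 = 2459.66 → 2459 viewers.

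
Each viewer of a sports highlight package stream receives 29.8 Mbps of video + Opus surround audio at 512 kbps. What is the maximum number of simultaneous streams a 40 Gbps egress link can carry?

Audio: 512 kbps = 0.512 Mbps.
Per-viewer media rate: 30.312 Mbps.
40 Gbps = 40,000 Mbps; 40,000 / 30.312 = 1319.61 → 1319 viewers.

1319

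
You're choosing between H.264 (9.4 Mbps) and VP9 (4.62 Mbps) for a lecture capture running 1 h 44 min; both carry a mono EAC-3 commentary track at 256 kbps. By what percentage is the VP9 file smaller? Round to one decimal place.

1 h 44 min = 104 min = 6240 s
Audio: 256 kbps = 0.256 Mbps.
H.264: 9.656 Mbps × 6240 s = 60253.4 Mb = 7.532 GB.
VP9: 4.876 Mbps × 6240 s = 30426.2 Mb = 3.803 GB.
Reduction: (1 − 3.803/7.532) × 100 = 49.50%.

49.5%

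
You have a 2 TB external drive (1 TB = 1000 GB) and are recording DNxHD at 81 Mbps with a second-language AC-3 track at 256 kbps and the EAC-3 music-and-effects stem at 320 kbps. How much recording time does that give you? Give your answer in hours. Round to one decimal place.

54.5 hours

Audio total: 256 + 320 = 576 kbps = 0.576 Mbps.
Total bitrate: 81 + 0.576 = 81.576 Mbps.
Capacity: 2 TB = 16,000,000 Mb.
Recording time: 16,000,000 / 81.576 = 196,136 s ≈ 54.5 hours.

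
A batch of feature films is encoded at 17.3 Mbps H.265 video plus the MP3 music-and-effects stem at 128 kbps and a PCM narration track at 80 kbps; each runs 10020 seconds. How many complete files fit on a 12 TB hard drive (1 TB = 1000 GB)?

Audio total: 128 + 80 = 208 kbps = 0.208 Mbps.
Total bitrate: 17.508 Mbps.
Per item: 17.508 Mbps × 10020 s = 175,430 Mb = 21,929 MB.
Capacity: 12 TB = 96,000,000 Mb; 547.23 items → 547 complete.

547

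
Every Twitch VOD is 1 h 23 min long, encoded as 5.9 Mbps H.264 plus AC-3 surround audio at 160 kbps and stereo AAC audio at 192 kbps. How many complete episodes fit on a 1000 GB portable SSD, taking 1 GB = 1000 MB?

256

1 h 23 min = 83 min = 4980 s
Audio total: 160 + 192 = 352 kbps = 0.352 Mbps.
Total bitrate: 6.252 Mbps.
Per item: 6.252 Mbps × 4980 s = 31,135 Mb = 3,892 MB.
Capacity: 1000 GB = 8,000,000 Mb; 256.95 items → 256 complete.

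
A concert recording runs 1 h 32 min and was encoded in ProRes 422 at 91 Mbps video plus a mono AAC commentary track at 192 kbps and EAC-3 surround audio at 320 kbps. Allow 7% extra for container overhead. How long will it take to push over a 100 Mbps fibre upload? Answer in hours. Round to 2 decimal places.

1.50 hours

1 h 32 min = 92 min = 5520 s
Audio total: 192 + 320 = 512 kbps = 0.512 Mbps.
Total bitrate: 91.512 Mbps.
File: 91.512 Mbps × 5520 s = 505146.2 Mb.
With 7% container overhead: ×1.07. → 540506.5 Mb.
At 100 Mbps: 540506.5 / 100 = 5405.1 s ≈ 1.5 hours.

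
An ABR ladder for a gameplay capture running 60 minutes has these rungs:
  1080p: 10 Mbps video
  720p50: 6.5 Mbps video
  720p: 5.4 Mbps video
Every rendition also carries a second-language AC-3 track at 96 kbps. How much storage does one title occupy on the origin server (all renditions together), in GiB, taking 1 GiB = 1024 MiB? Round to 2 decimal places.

9.30 GiB

60 min = 3600 s
Audio: 96 kbps = 0.096 Mbps.
Sum of rendition bitrates: (10+0.096) + (6.5+0.096) + (5.4+0.096) = 22.188 Mbps.
× 3600 s = 79,877 Mb = 9,985 MB = 9.299 GiB.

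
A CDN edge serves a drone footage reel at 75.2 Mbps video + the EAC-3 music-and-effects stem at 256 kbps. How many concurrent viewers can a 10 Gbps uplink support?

132

Audio: 256 kbps = 0.256 Mbps.
Per-viewer media rate: 75.456 Mbps.
10 Gbps = 10,000 Mbps; 10,000 / 75.456 = 132.53 → 132 viewers.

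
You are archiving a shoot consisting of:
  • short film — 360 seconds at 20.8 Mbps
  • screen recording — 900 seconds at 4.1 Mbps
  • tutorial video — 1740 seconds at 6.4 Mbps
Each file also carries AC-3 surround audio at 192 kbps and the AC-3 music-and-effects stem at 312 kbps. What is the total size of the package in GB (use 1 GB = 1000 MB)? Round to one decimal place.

Audio total: 192 + 312 = 504 kbps = 0.504 Mbps.
short film: 21.304 Mbps × 360 s = 7669.4 Mb
screen recording: 4.604 Mbps × 900 s = 4143.6 Mb
tutorial video: 6.904 Mbps × 1740 s = 12013.0 Mb
Total: 23826.0 Mb = 2978.2 MB.
= 2.978 GB.

3.0 GB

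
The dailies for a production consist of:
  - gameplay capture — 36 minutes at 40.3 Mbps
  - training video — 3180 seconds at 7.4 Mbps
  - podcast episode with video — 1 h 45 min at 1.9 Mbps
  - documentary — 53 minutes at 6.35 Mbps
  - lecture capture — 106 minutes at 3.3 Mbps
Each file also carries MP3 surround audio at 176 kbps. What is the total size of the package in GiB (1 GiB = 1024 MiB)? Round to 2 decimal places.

19.49 GiB

Audio: 176 kbps = 0.176 Mbps.
gameplay capture: 40.476 Mbps × 2160 s = 87428.2 Mb
training video: 7.576 Mbps × 3180 s = 24091.7 Mb
podcast episode with video: 2.076 Mbps × 6300 s = 13078.8 Mb
documentary: 6.526 Mbps × 3180 s = 20752.7 Mb
lecture capture: 3.476 Mbps × 6360 s = 22107.4 Mb
Total: 167458.7 Mb = 20932.3 MB.
= 19.49 GiB.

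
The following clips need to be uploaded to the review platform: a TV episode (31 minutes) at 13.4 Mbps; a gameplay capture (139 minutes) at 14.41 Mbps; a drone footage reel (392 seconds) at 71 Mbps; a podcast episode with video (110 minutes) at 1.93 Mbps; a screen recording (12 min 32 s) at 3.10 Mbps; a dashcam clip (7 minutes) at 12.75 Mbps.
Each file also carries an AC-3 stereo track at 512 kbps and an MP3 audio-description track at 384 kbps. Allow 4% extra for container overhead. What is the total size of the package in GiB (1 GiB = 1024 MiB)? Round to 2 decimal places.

25.40 GiB

Audio total: 512 + 384 = 896 kbps = 0.896 Mbps.
TV episode: 14.296 Mbps × 1860 s × 1.04 = 27654.2 Mb
gameplay capture: 15.306 Mbps × 8340 s × 1.04 = 132758.1 Mb
drone footage reel: 71.896 Mbps × 392 s × 1.04 = 29310.6 Mb
podcast episode with video: 2.826 Mbps × 6600 s × 1.04 = 19397.7 Mb
screen recording: 3.996 Mbps × 752 s × 1.04 = 3125.2 Mb
dashcam clip: 13.646 Mbps × 420 s × 1.04 = 5960.6 Mb
Total: 218206.3 Mb = 27275.8 MB.
= 25.40 GiB.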